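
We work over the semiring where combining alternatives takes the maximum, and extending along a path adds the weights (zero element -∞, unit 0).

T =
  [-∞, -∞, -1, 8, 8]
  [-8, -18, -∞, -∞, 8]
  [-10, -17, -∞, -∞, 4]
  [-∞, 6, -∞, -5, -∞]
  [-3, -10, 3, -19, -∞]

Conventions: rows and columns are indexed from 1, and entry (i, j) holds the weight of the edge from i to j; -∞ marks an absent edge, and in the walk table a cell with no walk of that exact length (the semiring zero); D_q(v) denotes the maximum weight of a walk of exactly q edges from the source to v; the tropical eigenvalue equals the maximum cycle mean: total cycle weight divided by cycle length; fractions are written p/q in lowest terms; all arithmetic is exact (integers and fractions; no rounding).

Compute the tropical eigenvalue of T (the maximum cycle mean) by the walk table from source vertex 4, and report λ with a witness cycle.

q=0: [-∞, -∞, -∞, 0, -∞]
q=1: [-∞, 6, -∞, -5, -∞]
q=2: [-2, 1, -∞, -10, 14]
q=3: [11, 4, 17, 6, 9]
q=4: [7, 12, 12, 19, 21]
q=5: [18, 25, 24, 15, 20]
Optimal cycle mean attained by: cycle 1->4->2->5->1, total 8 + 6 + 8 + (-3), length 4.
Answer: λ = 19/4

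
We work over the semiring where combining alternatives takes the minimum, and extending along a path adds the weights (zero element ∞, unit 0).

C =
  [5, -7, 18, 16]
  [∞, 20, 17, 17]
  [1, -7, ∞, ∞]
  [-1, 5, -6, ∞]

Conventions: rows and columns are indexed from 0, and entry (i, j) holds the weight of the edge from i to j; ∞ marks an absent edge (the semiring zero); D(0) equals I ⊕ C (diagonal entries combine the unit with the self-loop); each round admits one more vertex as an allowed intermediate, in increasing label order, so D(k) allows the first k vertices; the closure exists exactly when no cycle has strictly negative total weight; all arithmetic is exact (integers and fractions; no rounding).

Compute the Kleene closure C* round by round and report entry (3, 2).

D(0):
  [0, -7, 18, 16]
  [∞, 0, 17, 17]
  [1, -7, 0, ∞]
  [-1, 5, -6, 0]
D(1):
  [0, -7, 18, 16]
  [∞, 0, 17, 17]
  [1, -7, 0, 17]
  [-1, -8, -6, 0]
D(2):
  [0, -7, 10, 10]
  [∞, 0, 17, 17]
  [1, -7, 0, 10]
  [-1, -8, -6, 0]
D(3):
  [0, -7, 10, 10]
  [18, 0, 17, 17]
  [1, -7, 0, 10]
  [-5, -13, -6, 0]
D(4):
  [0, -7, 4, 10]
  [12, 0, 11, 17]
  [1, -7, 0, 10]
  [-5, -13, -6, 0]
Answer: C*[3][2] = -6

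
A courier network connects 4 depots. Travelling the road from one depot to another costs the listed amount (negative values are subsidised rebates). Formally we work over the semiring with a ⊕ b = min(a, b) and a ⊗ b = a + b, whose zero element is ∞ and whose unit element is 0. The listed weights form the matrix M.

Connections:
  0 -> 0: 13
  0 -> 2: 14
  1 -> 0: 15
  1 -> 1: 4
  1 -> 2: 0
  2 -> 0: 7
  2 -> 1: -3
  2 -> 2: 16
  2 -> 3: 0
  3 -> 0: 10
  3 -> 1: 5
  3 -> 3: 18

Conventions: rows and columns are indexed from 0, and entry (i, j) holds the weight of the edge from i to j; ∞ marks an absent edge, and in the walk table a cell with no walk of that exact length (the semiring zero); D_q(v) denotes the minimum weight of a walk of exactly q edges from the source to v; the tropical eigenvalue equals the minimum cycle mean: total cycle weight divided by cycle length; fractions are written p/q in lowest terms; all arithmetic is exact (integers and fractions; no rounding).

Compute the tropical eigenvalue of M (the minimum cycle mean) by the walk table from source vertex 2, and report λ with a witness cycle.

q=0: [∞, ∞, 0, ∞]
q=1: [7, -3, 16, 0]
q=2: [10, 1, -3, 16]
q=3: [4, -6, 1, -3]
q=4: [7, -2, -6, 1]
Optimal cycle mean attained by: cycle 1->2->1, total 0 + (-3), length 2.
Answer: λ = -3/2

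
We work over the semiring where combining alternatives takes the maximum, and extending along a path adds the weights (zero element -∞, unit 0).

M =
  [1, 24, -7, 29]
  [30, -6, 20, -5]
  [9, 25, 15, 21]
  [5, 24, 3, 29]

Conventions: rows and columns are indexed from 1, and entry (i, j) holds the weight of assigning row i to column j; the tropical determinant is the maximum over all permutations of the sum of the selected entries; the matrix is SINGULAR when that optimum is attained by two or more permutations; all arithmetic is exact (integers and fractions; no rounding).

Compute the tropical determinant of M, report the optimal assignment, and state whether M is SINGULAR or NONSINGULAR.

σ = (1, 2, 3, 4): 1 + (-6) + 15 + 29 = 39
σ = (1, 2, 4, 3): 1 + (-6) + 21 + 3 = 19
σ = (1, 3, 2, 4): 1 + 20 + 25 + 29 = 75
σ = (1, 3, 4, 2): 1 + 20 + 21 + 24 = 66
σ = (1, 4, 2, 3): 1 + (-5) + 25 + 3 = 24
σ = (1, 4, 3, 2): 1 + (-5) + 15 + 24 = 35
σ = (2, 1, 3, 4): 24 + 30 + 15 + 29 = 98
σ = (2, 1, 4, 3): 24 + 30 + 21 + 3 = 78
σ = (2, 3, 1, 4): 24 + 20 + 9 + 29 = 82
σ = (2, 3, 4, 1): 24 + 20 + 21 + 5 = 70
σ = (2, 4, 1, 3): 24 + (-5) + 9 + 3 = 31
σ = (2, 4, 3, 1): 24 + (-5) + 15 + 5 = 39
σ = (3, 1, 2, 4): (-7) + 30 + 25 + 29 = 77
σ = (3, 1, 4, 2): (-7) + 30 + 21 + 24 = 68
σ = (3, 2, 1, 4): (-7) + (-6) + 9 + 29 = 25
σ = (3, 2, 4, 1): (-7) + (-6) + 21 + 5 = 13
σ = (3, 4, 1, 2): (-7) + (-5) + 9 + 24 = 21
σ = (3, 4, 2, 1): (-7) + (-5) + 25 + 5 = 18
σ = (4, 1, 2, 3): 29 + 30 + 25 + 3 = 87
σ = (4, 1, 3, 2): 29 + 30 + 15 + 24 = 98
σ = (4, 2, 1, 3): 29 + (-6) + 9 + 3 = 35
σ = (4, 2, 3, 1): 29 + (-6) + 15 + 5 = 43
σ = (4, 3, 1, 2): 29 + 20 + 9 + 24 = 82
σ = (4, 3, 2, 1): 29 + 20 + 25 + 5 = 79
Optimal value attained by: σ = (2, 1, 3, 4).
Answer: det⊕(M) = 98; verdict: SINGULAR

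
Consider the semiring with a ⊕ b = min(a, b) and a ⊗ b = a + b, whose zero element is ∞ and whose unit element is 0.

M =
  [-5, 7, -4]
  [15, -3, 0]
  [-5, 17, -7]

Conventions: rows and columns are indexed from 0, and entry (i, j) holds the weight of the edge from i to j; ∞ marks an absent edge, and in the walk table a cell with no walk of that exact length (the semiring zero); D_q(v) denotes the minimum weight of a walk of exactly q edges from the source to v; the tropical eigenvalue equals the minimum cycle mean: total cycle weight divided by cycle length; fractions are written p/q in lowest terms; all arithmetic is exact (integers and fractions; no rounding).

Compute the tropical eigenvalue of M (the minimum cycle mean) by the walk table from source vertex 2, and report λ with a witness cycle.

q=0: [∞, ∞, 0]
q=1: [-5, 17, -7]
q=2: [-12, 2, -14]
q=3: [-19, -5, -21]
Optimal cycle mean attained by: cycle 2->2, total (-7), length 1.
Answer: λ = -7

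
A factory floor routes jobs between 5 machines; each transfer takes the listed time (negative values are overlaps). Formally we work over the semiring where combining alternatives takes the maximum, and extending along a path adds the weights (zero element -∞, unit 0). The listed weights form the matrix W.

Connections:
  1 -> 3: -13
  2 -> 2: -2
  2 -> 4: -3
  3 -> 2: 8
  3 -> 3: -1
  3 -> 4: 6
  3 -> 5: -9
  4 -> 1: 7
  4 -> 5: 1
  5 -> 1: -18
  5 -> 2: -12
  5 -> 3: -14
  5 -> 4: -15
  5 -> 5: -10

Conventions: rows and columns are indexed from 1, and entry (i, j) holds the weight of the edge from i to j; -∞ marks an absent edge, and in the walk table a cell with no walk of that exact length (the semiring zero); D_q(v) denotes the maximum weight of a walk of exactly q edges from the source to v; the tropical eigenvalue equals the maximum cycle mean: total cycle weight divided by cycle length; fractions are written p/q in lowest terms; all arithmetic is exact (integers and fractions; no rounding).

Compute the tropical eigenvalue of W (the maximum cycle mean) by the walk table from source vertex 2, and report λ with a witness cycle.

q=0: [-∞, 0, -∞, -∞, -∞]
q=1: [-∞, -2, -∞, -3, -∞]
q=2: [4, -4, -∞, -5, -2]
q=3: [2, -6, -9, -7, -4]
q=4: [0, -1, -10, -3, -6]
q=5: [4, -2, -11, -4, -2]
Optimal cycle mean attained by: cycle 1->3->4->1, total (-13) + 6 + 7, length 3.
Answer: λ = 0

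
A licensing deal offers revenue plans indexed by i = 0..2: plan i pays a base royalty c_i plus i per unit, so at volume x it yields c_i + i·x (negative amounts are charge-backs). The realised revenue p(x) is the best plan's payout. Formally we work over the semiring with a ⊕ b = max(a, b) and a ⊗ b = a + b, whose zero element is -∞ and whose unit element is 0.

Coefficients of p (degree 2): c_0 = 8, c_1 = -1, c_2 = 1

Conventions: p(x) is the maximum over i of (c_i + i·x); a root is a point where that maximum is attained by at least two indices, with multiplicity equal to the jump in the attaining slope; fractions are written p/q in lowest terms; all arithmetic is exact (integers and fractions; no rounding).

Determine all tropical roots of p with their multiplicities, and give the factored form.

hull edge (i=0, c=8) to (i=2, c=1): slope -7/2, span 2
Factored form: p(x) = 1 ⊗ (x ⊕ 7/2) ⊗ (x ⊕ 7/2)
Answer: roots = 7/2 (mult 2)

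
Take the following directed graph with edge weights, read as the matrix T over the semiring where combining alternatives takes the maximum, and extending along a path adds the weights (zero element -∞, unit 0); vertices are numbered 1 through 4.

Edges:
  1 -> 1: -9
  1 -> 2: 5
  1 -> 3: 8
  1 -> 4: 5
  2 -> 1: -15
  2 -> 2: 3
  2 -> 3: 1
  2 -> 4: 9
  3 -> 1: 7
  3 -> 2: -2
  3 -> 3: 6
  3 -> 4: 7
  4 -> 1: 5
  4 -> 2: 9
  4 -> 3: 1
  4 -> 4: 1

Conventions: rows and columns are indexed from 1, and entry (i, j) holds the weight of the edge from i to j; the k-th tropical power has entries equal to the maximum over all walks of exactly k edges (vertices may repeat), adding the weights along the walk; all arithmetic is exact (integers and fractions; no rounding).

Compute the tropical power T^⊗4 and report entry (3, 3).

T^⊗2:
  [15, 14, 14, 15]
  [14, 18, 10, 12]
  [13, 16, 15, 13]
  [8, 12, 13, 18]
T^⊗3:
  [21, 24, 23, 23]
  [17, 21, 22, 27]
  [22, 22, 21, 25]
  [23, 27, 19, 21]
T^⊗4:
  [30, 32, 29, 33]
  [32, 36, 28, 30]
  [30, 34, 30, 31]
  [26, 30, 31, 36]
Key observation: the optimum is the walk 3->1->3->1->3, with weight 7 + 8 + 7 + 8 = 30.
Optimal value attained by: walk 3->1->3->1->3.
Answer: (T^⊗4)[3][3] = 30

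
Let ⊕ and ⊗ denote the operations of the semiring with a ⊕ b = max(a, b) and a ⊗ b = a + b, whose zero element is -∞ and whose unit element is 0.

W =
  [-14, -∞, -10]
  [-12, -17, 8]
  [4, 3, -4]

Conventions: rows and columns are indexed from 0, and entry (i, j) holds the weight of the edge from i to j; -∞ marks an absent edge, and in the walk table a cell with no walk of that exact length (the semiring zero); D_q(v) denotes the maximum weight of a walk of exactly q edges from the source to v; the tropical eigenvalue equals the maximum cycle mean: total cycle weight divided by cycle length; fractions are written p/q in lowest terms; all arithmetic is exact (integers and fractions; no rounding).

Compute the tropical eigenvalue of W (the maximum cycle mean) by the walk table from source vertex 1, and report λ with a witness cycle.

q=0: [-∞, 0, -∞]
q=1: [-12, -17, 8]
q=2: [12, 11, 4]
q=3: [8, 7, 19]
Optimal cycle mean attained by: cycle 1->2->1, total 8 + 3, length 2.
Answer: λ = 11/2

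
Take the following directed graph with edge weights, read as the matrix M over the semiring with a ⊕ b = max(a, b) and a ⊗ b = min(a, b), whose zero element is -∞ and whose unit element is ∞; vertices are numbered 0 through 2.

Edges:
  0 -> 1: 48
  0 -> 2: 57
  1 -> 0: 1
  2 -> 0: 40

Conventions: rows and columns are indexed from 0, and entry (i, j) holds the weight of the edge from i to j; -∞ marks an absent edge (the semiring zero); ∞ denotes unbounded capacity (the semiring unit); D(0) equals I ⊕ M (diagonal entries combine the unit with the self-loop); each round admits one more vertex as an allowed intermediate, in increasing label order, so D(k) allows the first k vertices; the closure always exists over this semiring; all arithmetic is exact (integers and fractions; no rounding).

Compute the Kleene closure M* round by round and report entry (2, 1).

D(0):
  [∞, 48, 57]
  [1, ∞, -∞]
  [40, -∞, ∞]
D(1):
  [∞, 48, 57]
  [1, ∞, 1]
  [40, 40, ∞]
D(2):
  [∞, 48, 57]
  [1, ∞, 1]
  [40, 40, ∞]
D(3):
  [∞, 48, 57]
  [1, ∞, 1]
  [40, 40, ∞]
Answer: M*[2][1] = 40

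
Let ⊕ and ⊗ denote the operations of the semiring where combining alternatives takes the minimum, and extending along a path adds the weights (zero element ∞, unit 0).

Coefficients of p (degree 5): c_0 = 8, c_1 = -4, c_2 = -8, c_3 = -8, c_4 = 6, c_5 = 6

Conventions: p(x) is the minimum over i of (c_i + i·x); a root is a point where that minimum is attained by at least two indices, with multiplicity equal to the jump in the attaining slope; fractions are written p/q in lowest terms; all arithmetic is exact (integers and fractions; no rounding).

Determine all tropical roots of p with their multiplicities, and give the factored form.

hull edge (i=0, c=8) to (i=1, c=-4): slope -12, span 1
hull edge (i=1, c=-4) to (i=2, c=-8): slope -4, span 1
hull edge (i=2, c=-8) to (i=3, c=-8): slope 0, span 1
hull edge (i=3, c=-8) to (i=5, c=6): slope 7, span 2
Factored form: p(x) = 6 ⊗ (x ⊕ (-7)) ⊗ (x ⊕ (-7)) ⊗ (x ⊕ 0) ⊗ (x ⊕ 4) ⊗ (x ⊕ 12)
Answer: roots = -7 (mult 2), 0 (mult 1), 4 (mult 1), 12 (mult 1)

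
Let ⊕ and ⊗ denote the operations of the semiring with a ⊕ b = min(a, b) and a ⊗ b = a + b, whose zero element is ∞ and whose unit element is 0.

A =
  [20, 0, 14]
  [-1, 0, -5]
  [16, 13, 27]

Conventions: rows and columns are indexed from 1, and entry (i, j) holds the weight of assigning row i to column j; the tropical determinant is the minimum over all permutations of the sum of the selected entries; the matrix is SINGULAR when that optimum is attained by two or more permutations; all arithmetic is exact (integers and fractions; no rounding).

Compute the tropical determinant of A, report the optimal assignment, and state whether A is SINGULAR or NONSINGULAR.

σ = (1, 2, 3): 20 + 0 + 27 = 47
σ = (1, 3, 2): 20 + (-5) + 13 = 28
σ = (2, 1, 3): 0 + (-1) + 27 = 26
σ = (2, 3, 1): 0 + (-5) + 16 = 11
σ = (3, 1, 2): 14 + (-1) + 13 = 26
σ = (3, 2, 1): 14 + 0 + 16 = 30
Optimal value attained by: σ = (2, 3, 1).
Answer: det⊕(A) = 11; verdict: NONSINGULAR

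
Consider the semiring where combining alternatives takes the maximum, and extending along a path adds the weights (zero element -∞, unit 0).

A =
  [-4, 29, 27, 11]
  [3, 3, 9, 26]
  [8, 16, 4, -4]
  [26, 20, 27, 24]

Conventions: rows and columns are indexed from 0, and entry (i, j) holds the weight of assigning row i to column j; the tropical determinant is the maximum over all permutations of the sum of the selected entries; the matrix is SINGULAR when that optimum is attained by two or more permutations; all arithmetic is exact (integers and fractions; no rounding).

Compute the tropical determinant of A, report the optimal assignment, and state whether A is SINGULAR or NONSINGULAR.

σ = (0, 1, 2, 3): (-4) + 3 + 4 + 24 = 27
σ = (0, 1, 3, 2): (-4) + 3 + (-4) + 27 = 22
σ = (0, 2, 1, 3): (-4) + 9 + 16 + 24 = 45
σ = (0, 2, 3, 1): (-4) + 9 + (-4) + 20 = 21
σ = (0, 3, 1, 2): (-4) + 26 + 16 + 27 = 65
σ = (0, 3, 2, 1): (-4) + 26 + 4 + 20 = 46
σ = (1, 0, 2, 3): 29 + 3 + 4 + 24 = 60
σ = (1, 0, 3, 2): 29 + 3 + (-4) + 27 = 55
σ = (1, 2, 0, 3): 29 + 9 + 8 + 24 = 70
σ = (1, 2, 3, 0): 29 + 9 + (-4) + 26 = 60
σ = (1, 3, 0, 2): 29 + 26 + 8 + 27 = 90
σ = (1, 3, 2, 0): 29 + 26 + 4 + 26 = 85
σ = (2, 0, 1, 3): 27 + 3 + 16 + 24 = 70
σ = (2, 0, 3, 1): 27 + 3 + (-4) + 20 = 46
σ = (2, 1, 0, 3): 27 + 3 + 8 + 24 = 62
σ = (2, 1, 3, 0): 27 + 3 + (-4) + 26 = 52
σ = (2, 3, 0, 1): 27 + 26 + 8 + 20 = 81
σ = (2, 3, 1, 0): 27 + 26 + 16 + 26 = 95
σ = (3, 0, 1, 2): 11 + 3 + 16 + 27 = 57
σ = (3, 0, 2, 1): 11 + 3 + 4 + 20 = 38
σ = (3, 1, 0, 2): 11 + 3 + 8 + 27 = 49
σ = (3, 1, 2, 0): 11 + 3 + 4 + 26 = 44
σ = (3, 2, 0, 1): 11 + 9 + 8 + 20 = 48
σ = (3, 2, 1, 0): 11 + 9 + 16 + 26 = 62
Optimal value attained by: σ = (2, 3, 1, 0).
Answer: det⊕(A) = 95; verdict: NONSINGULAR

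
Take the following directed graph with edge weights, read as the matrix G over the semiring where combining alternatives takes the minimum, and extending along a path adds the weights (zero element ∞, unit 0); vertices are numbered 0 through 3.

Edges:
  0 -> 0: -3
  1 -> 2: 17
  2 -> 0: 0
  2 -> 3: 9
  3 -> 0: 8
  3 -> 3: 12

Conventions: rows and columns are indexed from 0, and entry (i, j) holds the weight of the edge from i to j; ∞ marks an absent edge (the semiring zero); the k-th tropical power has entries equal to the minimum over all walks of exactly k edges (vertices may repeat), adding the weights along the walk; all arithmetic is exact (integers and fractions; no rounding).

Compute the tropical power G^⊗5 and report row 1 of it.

G^⊗2:
  [-6, ∞, ∞, ∞]
  [17, ∞, ∞, 26]
  [-3, ∞, ∞, 21]
  [5, ∞, ∞, 24]
G^⊗3:
  [-9, ∞, ∞, ∞]
  [14, ∞, ∞, 38]
  [-6, ∞, ∞, 33]
  [2, ∞, ∞, 36]
G^⊗4:
  [-12, ∞, ∞, ∞]
  [11, ∞, ∞, 50]
  [-9, ∞, ∞, 45]
  [-1, ∞, ∞, 48]
G^⊗5:
  [-15, ∞, ∞, ∞]
  [8, ∞, ∞, 62]
  [-12, ∞, ∞, 57]
  [-4, ∞, ∞, 60]
Answer: row 1 of G^⊗5 = [8, ∞, ∞, 62]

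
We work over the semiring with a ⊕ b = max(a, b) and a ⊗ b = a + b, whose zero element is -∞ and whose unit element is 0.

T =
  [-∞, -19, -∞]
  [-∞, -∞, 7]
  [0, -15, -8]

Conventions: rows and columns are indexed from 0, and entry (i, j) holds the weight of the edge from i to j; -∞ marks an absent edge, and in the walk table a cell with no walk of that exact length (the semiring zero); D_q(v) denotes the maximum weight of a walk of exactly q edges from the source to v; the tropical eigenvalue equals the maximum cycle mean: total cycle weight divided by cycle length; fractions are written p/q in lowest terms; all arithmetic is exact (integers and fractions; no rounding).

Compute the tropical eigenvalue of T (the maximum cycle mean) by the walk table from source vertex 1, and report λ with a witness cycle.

q=0: [-∞, 0, -∞]
q=1: [-∞, -∞, 7]
q=2: [7, -8, -1]
q=3: [-1, -12, -1]
Optimal cycle mean attained by: cycle 0->1->2->0, total (-19) + 7 + 0, length 3.
Answer: λ = -4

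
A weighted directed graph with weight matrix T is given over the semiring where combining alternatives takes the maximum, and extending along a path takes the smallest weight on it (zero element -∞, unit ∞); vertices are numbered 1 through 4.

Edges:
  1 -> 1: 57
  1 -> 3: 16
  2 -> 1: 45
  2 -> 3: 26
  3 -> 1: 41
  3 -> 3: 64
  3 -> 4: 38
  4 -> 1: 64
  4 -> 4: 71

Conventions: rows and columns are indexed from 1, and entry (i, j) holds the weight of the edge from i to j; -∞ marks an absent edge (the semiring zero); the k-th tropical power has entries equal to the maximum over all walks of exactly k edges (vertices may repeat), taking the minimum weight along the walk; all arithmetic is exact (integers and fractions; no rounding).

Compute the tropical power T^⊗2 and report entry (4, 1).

T^⊗2:
  [57, -∞, 16, 16]
  [45, -∞, 26, 26]
  [41, -∞, 64, 38]
  [64, -∞, 16, 71]
Key observation: the optimum is the walk 4->4->1, with weight 71 min 64 = 64.
Optimal value attained by: walk 4->4->1.
Answer: (T^⊗2)[4][1] = 64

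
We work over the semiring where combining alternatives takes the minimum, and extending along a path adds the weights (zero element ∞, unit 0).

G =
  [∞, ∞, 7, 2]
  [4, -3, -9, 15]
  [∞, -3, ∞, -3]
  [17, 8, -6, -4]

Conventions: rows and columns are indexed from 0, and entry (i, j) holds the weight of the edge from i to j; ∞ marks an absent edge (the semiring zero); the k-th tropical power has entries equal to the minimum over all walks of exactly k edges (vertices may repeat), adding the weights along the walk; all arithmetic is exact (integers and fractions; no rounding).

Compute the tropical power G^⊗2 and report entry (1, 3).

G^⊗2:
  [19, 4, -4, -2]
  [1, -12, -12, -12]
  [1, -6, -12, -7]
  [12, -9, -10, -9]
Key observation: the optimum is the walk 1->2->3, with weight (-9) + (-3) = -12.
Optimal value attained by: walk 1->2->3.
Answer: (G^⊗2)[1][3] = -12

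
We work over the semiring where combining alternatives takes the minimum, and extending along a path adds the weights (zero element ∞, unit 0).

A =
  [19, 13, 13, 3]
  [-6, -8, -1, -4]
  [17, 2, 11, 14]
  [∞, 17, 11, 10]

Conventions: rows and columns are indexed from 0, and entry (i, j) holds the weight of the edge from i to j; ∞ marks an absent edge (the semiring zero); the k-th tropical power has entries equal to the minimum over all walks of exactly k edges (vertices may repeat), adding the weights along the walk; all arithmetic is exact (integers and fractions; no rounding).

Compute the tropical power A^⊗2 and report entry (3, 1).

A^⊗2:
  [7, 5, 12, 9]
  [-14, -16, -9, -12]
  [-4, -6, 1, -2]
  [11, 9, 16, 13]
Key observation: the optimum is the walk 3->1->1, with weight 17 + (-8) = 9.
Optimal value attained by: walk 3->1->1.
Answer: (A^⊗2)[3][1] = 9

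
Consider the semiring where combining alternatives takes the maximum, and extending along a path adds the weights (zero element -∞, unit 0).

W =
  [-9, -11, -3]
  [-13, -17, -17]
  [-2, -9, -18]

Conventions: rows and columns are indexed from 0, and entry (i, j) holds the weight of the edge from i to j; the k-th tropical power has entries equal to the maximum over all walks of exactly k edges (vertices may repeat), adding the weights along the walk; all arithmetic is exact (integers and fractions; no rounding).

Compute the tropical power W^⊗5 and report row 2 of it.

W^⊗2:
  [-5, -12, -12]
  [-19, -24, -16]
  [-11, -13, -5]
W^⊗3:
  [-14, -16, -8]
  [-18, -25, -22]
  [-7, -14, -14]
W^⊗4:
  [-10, -17, -17]
  [-24, -29, -21]
  [-16, -18, -10]
W^⊗5:
  [-19, -21, -13]
  [-23, -30, -27]
  [-12, -19, -19]
Answer: row 2 of W^⊗5 = [-12, -19, -19]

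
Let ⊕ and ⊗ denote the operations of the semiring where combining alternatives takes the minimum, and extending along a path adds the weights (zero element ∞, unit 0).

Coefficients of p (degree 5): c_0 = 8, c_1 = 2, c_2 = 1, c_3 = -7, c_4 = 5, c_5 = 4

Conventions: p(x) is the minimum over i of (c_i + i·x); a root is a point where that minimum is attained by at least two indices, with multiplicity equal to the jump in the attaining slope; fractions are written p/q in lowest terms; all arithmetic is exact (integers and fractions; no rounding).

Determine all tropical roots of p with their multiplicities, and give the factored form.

hull edge (i=0, c=8) to (i=1, c=2): slope -6, span 1
hull edge (i=1, c=2) to (i=3, c=-7): slope -9/2, span 2
hull edge (i=3, c=-7) to (i=5, c=4): slope 11/2, span 2
Factored form: p(x) = 4 ⊗ (x ⊕ (-11/2)) ⊗ (x ⊕ (-11/2)) ⊗ (x ⊕ 9/2) ⊗ (x ⊕ 9/2) ⊗ (x ⊕ 6)
Answer: roots = -11/2 (mult 2), 9/2 (mult 2), 6 (mult 1)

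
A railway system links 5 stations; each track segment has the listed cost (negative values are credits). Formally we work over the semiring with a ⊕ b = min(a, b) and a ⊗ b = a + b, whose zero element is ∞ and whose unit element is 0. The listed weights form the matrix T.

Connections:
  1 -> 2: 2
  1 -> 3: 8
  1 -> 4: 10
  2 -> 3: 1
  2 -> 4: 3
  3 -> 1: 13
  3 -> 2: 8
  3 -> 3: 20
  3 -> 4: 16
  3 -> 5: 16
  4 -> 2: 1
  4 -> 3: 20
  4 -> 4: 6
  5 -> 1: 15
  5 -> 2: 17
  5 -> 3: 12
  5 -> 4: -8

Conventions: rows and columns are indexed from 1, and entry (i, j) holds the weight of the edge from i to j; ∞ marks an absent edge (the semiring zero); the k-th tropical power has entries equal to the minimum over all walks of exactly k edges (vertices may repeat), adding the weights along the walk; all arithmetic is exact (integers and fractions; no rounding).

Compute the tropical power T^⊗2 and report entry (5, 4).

T^⊗2:
  [21, 11, 3, 5, 24]
  [14, 4, 21, 9, 17]
  [31, 15, 9, 8, 36]
  [33, 7, 2, 4, 36]
  [25, -7, 12, -2, 28]
Key observation: the optimum is the walk 5->4->4, with weight (-8) + 6 = -2.
Optimal value attained by: walk 5->4->4.
Answer: (T^⊗2)[5][4] = -2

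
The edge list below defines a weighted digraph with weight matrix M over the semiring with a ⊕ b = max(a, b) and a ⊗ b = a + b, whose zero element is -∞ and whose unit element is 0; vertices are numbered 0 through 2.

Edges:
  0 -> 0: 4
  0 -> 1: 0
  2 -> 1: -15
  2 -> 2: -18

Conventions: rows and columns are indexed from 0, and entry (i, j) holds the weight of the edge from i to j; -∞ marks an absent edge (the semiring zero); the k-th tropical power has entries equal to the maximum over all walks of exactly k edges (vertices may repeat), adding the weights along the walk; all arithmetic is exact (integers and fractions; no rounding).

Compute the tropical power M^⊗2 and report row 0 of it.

M^⊗2:
  [8, 4, -∞]
  [-∞, -∞, -∞]
  [-∞, -33, -36]
Answer: row 0 of M^⊗2 = [8, 4, -∞]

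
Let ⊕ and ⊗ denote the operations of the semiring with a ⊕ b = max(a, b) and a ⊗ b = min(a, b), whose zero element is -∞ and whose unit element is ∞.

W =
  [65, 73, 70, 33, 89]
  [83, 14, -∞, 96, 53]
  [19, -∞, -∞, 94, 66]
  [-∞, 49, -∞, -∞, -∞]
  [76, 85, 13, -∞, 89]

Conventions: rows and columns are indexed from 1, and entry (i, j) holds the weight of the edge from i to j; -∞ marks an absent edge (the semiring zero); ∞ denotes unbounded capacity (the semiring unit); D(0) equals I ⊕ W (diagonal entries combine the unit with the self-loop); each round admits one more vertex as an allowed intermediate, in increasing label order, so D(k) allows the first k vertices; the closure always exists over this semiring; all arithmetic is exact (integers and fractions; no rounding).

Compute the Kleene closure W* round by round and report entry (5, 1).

D(0):
  [∞, 73, 70, 33, 89]
  [83, ∞, -∞, 96, 53]
  [19, -∞, ∞, 94, 66]
  [-∞, 49, -∞, ∞, -∞]
  [76, 85, 13, -∞, ∞]
D(1):
  [∞, 73, 70, 33, 89]
  [83, ∞, 70, 96, 83]
  [19, 19, ∞, 94, 66]
  [-∞, 49, -∞, ∞, -∞]
  [76, 85, 70, 33, ∞]
D(2):
  [∞, 73, 70, 73, 89]
  [83, ∞, 70, 96, 83]
  [19, 19, ∞, 94, 66]
  [49, 49, 49, ∞, 49]
  [83, 85, 70, 85, ∞]
D(3):
  [∞, 73, 70, 73, 89]
  [83, ∞, 70, 96, 83]
  [19, 19, ∞, 94, 66]
  [49, 49, 49, ∞, 49]
  [83, 85, 70, 85, ∞]
D(4):
  [∞, 73, 70, 73, 89]
  [83, ∞, 70, 96, 83]
  [49, 49, ∞, 94, 66]
  [49, 49, 49, ∞, 49]
  [83, 85, 70, 85, ∞]
D(5):
  [∞, 85, 70, 85, 89]
  [83, ∞, 70, 96, 83]
  [66, 66, ∞, 94, 66]
  [49, 49, 49, ∞, 49]
  [83, 85, 70, 85, ∞]
Answer: W*[5][1] = 83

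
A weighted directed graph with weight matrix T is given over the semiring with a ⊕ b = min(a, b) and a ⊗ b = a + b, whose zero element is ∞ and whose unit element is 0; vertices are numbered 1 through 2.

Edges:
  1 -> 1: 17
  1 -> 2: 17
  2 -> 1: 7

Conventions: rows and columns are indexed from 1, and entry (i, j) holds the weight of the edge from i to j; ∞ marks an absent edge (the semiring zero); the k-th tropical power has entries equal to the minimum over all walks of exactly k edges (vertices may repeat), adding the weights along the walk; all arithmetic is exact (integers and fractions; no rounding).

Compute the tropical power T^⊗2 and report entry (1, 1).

T^⊗2:
  [24, 34]
  [24, 24]
Key observation: the optimum is the walk 1->2->1, with weight 17 + 7 = 24.
Optimal value attained by: walk 1->2->1.
Answer: (T^⊗2)[1][1] = 24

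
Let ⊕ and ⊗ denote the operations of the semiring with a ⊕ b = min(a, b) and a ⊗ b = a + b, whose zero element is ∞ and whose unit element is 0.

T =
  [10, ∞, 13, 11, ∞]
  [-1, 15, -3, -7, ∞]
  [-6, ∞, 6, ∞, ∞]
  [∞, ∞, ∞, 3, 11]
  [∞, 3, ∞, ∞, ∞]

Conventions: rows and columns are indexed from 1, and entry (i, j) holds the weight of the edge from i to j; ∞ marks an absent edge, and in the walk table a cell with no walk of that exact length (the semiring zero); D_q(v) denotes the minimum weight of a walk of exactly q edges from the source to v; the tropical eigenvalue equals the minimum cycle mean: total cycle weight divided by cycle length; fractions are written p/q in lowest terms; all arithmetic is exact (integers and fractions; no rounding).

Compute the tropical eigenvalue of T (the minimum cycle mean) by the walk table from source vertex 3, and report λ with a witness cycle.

q=0: [∞, ∞, 0, ∞, ∞]
q=1: [-6, ∞, 6, ∞, ∞]
q=2: [0, ∞, 7, 5, ∞]
q=3: [1, ∞, 13, 8, 16]
q=4: [7, 19, 14, 11, 19]
q=5: [8, 22, 16, 12, 22]
Optimal cycle mean attained by: cycle 2->4->5->2, total (-7) + 11 + 3, length 3.
Answer: λ = 7/3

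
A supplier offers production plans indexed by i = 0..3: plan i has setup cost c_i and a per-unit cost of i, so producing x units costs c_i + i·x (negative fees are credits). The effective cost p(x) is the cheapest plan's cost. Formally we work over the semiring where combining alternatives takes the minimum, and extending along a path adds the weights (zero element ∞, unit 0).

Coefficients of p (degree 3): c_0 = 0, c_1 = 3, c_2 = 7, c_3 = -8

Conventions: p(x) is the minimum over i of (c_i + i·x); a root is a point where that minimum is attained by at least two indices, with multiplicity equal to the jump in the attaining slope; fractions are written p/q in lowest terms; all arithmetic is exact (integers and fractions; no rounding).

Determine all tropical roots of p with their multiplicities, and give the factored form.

hull edge (i=0, c=0) to (i=3, c=-8): slope -8/3, span 3
Factored form: p(x) = -8 ⊗ (x ⊕ 8/3) ⊗ (x ⊕ 8/3) ⊗ (x ⊕ 8/3)
Answer: roots = 8/3 (mult 3)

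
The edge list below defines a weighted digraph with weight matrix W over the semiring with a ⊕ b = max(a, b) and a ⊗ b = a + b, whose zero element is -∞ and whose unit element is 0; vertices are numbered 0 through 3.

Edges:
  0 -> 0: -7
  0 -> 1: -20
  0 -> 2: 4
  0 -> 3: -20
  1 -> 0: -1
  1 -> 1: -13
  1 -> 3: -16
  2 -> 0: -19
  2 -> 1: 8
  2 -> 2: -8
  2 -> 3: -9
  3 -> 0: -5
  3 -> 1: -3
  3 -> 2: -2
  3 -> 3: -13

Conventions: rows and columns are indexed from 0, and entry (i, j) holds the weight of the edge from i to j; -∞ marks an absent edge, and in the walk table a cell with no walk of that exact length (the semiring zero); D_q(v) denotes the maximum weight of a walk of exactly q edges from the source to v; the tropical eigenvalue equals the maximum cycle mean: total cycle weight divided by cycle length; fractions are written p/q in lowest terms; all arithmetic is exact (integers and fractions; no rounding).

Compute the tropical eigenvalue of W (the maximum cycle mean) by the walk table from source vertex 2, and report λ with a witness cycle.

q=0: [-∞, -∞, 0, -∞]
q=1: [-19, 8, -8, -9]
q=2: [7, 0, -11, -8]
q=3: [0, -3, 11, -13]
q=4: [-4, 19, 4, 2]
Optimal cycle mean attained by: cycle 0->2->1->0, total 4 + 8 + (-1), length 3.
Answer: λ = 11/3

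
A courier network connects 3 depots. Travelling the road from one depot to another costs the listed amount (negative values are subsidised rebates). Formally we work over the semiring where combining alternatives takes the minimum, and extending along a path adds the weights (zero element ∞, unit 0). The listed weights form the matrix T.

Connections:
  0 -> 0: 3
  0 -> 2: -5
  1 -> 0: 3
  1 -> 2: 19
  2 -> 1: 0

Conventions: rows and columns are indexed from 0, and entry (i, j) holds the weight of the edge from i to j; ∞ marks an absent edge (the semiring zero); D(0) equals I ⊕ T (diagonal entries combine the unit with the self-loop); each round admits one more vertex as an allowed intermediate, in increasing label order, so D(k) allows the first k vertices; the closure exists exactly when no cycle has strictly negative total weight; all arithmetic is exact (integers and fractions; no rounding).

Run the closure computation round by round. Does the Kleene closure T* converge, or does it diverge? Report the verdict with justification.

D(0):
  [0, ∞, -5]
  [3, 0, 19]
  [∞, 0, 0]
D(1):
  [0, ∞, -5]
  [3, 0, -2]
  [∞, 0, 0]
Detection: at round 2, diagonal entry (2, 2) turns strictly negative.
Key observation: the cycle 2->1->0->2 has total weight 0 + 3 + (-5), which is strictly negative.
Answer: DIVERGES — negative cycle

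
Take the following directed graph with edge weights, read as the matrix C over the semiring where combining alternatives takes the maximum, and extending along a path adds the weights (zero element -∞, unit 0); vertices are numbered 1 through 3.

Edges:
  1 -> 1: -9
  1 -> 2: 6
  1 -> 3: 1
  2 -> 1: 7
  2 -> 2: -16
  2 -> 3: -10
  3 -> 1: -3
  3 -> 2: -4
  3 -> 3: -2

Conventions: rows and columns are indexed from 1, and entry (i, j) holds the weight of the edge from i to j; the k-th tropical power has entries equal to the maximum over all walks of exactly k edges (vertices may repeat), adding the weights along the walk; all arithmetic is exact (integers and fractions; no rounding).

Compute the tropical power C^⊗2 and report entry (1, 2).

C^⊗2:
  [13, -3, -1]
  [-2, 13, 8]
  [3, 3, -2]
Key observation: the optimum is the walk 1->1->2, with weight (-9) + 6 = -3.
Optimal value attained by: walk 1->1->2.
Answer: (C^⊗2)[1][2] = -3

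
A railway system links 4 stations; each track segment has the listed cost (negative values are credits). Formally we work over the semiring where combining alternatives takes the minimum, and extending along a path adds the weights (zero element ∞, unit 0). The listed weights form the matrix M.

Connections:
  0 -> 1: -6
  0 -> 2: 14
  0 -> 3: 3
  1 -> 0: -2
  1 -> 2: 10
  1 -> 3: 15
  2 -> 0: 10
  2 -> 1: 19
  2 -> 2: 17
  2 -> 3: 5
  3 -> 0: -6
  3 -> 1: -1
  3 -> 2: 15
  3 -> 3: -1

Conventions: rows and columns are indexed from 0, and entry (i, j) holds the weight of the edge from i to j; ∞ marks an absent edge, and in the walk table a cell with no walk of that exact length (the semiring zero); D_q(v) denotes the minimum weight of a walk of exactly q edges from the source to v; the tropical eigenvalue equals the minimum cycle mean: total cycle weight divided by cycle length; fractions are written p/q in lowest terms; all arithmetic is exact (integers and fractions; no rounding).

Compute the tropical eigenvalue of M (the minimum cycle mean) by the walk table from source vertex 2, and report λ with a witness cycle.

q=0: [∞, ∞, 0, ∞]
q=1: [10, 19, 17, 5]
q=2: [-1, 4, 20, 4]
q=3: [-2, -7, 13, 2]
q=4: [-9, -8, 3, 1]
Optimal cycle mean attained by: cycle 0->1->0, total (-6) + (-2), length 2.
Answer: λ = -4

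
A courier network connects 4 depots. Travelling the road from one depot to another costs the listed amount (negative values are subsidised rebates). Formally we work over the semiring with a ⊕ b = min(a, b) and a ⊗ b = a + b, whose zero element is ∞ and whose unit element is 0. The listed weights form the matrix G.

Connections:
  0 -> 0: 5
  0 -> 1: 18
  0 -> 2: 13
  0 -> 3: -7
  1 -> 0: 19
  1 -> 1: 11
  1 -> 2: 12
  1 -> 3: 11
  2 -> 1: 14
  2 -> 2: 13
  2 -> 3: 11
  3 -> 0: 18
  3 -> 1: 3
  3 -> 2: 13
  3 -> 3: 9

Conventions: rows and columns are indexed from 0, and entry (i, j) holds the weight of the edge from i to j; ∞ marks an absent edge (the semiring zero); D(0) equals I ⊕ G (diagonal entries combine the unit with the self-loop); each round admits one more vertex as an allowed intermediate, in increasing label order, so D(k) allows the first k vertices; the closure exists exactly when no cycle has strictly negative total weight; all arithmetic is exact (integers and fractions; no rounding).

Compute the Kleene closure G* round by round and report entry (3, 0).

D(0):
  [0, 18, 13, -7]
  [19, 0, 12, 11]
  [∞, 14, 0, 11]
  [18, 3, 13, 0]
D(1):
  [0, 18, 13, -7]
  [19, 0, 12, 11]
  [∞, 14, 0, 11]
  [18, 3, 13, 0]
D(2):
  [0, 18, 13, -7]
  [19, 0, 12, 11]
  [33, 14, 0, 11]
  [18, 3, 13, 0]
D(3):
  [0, 18, 13, -7]
  [19, 0, 12, 11]
  [33, 14, 0, 11]
  [18, 3, 13, 0]
D(4):
  [0, -4, 6, -7]
  [19, 0, 12, 11]
  [29, 14, 0, 11]
  [18, 3, 13, 0]
Answer: G*[3][0] = 18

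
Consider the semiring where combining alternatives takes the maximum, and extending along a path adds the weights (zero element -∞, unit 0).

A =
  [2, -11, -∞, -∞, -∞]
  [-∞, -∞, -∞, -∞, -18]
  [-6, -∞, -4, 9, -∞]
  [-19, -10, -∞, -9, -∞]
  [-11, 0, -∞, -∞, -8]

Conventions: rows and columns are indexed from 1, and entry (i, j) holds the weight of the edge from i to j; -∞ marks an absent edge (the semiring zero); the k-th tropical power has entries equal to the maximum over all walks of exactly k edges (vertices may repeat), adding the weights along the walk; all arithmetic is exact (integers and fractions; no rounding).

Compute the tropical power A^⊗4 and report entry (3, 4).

A^⊗2:
  [4, -9, -∞, -∞, -29]
  [-29, -18, -∞, -∞, -26]
  [-4, -1, -8, 5, -∞]
  [-17, -19, -∞, -18, -28]
  [-9, -8, -∞, -∞, -16]
A^⊗3:
  [6, -7, -∞, -∞, -27]
  [-27, -26, -∞, -∞, -34]
  [-2, -5, -12, 1, -19]
  [-15, -28, -∞, -27, -36]
  [-7, -16, -∞, -∞, -24]
A^⊗4:
  [8, -5, -∞, -∞, -25]
  [-25, -34, -∞, -∞, -42]
  [0, -9, -16, -3, -23]
  [-13, -26, -∞, -36, -44]
  [-5, -18, -∞, -∞, -32]
Key observation: the optimum is the walk 3->3->3->3->4, with weight (-4) + (-4) + (-4) + 9 = -3.
Optimal value attained by: walk 3->3->3->3->4.
Answer: (A^⊗4)[3][4] = -3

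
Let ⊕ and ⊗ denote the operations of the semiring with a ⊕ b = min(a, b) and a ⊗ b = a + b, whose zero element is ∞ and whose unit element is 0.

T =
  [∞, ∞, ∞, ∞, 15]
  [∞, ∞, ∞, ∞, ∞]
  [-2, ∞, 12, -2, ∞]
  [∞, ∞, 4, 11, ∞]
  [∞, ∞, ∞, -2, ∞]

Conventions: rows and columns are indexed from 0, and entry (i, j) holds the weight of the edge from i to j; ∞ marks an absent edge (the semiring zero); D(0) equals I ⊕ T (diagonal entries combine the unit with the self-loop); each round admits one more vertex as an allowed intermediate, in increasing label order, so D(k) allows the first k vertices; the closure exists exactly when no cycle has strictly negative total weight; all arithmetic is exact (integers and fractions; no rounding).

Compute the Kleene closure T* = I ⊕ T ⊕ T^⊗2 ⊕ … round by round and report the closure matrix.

D(0):
  [0, ∞, ∞, ∞, 15]
  [∞, 0, ∞, ∞, ∞]
  [-2, ∞, 0, -2, ∞]
  [∞, ∞, 4, 0, ∞]
  [∞, ∞, ∞, -2, 0]
D(1):
  [0, ∞, ∞, ∞, 15]
  [∞, 0, ∞, ∞, ∞]
  [-2, ∞, 0, -2, 13]
  [∞, ∞, 4, 0, ∞]
  [∞, ∞, ∞, -2, 0]
D(2):
  [0, ∞, ∞, ∞, 15]
  [∞, 0, ∞, ∞, ∞]
  [-2, ∞, 0, -2, 13]
  [∞, ∞, 4, 0, ∞]
  [∞, ∞, ∞, -2, 0]
D(3):
  [0, ∞, ∞, ∞, 15]
  [∞, 0, ∞, ∞, ∞]
  [-2, ∞, 0, -2, 13]
  [2, ∞, 4, 0, 17]
  [∞, ∞, ∞, -2, 0]
D(4):
  [0, ∞, ∞, ∞, 15]
  [∞, 0, ∞, ∞, ∞]
  [-2, ∞, 0, -2, 13]
  [2, ∞, 4, 0, 17]
  [0, ∞, 2, -2, 0]
D(5):
  [0, ∞, 17, 13, 15]
  [∞, 0, ∞, ∞, ∞]
  [-2, ∞, 0, -2, 13]
  [2, ∞, 4, 0, 17]
  [0, ∞, 2, -2, 0]
Answer: T* = [[0, ∞, 17, 13, 15], [∞, 0, ∞, ∞, ∞], [-2, ∞, 0, -2, 13], [2, ∞, 4, 0, 17], [0, ∞, 2, -2, 0]]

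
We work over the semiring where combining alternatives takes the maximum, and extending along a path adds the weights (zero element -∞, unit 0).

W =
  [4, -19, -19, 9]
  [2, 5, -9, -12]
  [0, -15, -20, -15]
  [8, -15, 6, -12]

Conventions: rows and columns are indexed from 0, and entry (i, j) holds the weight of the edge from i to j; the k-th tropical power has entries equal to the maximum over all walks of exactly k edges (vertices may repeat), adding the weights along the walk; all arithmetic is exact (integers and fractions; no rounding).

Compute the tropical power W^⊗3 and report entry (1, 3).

W^⊗2:
  [17, -6, 15, 13]
  [7, 10, -4, 11]
  [4, -10, -9, 9]
  [12, -9, -6, 17]
W^⊗3:
  [21, 0, 19, 26]
  [19, 15, 17, 16]
  [17, -5, 15, 13]
  [25, 2, 23, 21]
Key observation: the optimum is the walk 1->1->0->3, with weight 5 + 2 + 9 = 16.
Optimal value attained by: walk 1->1->0->3.
Answer: (W^⊗3)[1][3] = 16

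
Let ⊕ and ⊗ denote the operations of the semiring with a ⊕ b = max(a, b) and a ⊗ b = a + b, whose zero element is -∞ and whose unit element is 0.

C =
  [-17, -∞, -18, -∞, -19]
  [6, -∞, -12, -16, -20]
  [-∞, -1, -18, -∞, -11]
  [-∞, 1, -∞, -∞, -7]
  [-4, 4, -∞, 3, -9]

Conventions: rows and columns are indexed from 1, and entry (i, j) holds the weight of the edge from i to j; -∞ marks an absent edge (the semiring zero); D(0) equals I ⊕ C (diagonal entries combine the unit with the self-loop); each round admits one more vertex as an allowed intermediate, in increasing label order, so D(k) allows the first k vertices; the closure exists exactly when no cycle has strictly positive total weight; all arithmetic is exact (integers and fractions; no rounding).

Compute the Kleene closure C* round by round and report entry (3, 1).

D(0):
  [0, -∞, -18, -∞, -19]
  [6, 0, -12, -16, -20]
  [-∞, -1, 0, -∞, -11]
  [-∞, 1, -∞, 0, -7]
  [-4, 4, -∞, 3, 0]
D(1):
  [0, -∞, -18, -∞, -19]
  [6, 0, -12, -16, -13]
  [-∞, -1, 0, -∞, -11]
  [-∞, 1, -∞, 0, -7]
  [-4, 4, -22, 3, 0]
D(2):
  [0, -∞, -18, -∞, -19]
  [6, 0, -12, -16, -13]
  [5, -1, 0, -17, -11]
  [7, 1, -11, 0, -7]
  [10, 4, -8, 3, 0]
D(3):
  [0, -19, -18, -35, -19]
  [6, 0, -12, -16, -13]
  [5, -1, 0, -17, -11]
  [7, 1, -11, 0, -7]
  [10, 4, -8, 3, 0]
D(4):
  [0, -19, -18, -35, -19]
  [6, 0, -12, -16, -13]
  [5, -1, 0, -17, -11]
  [7, 1, -11, 0, -7]
  [10, 4, -8, 3, 0]
D(5):
  [0, -15, -18, -16, -19]
  [6, 0, -12, -10, -13]
  [5, -1, 0, -8, -11]
  [7, 1, -11, 0, -7]
  [10, 4, -8, 3, 0]
Answer: C*[3][1] = 5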